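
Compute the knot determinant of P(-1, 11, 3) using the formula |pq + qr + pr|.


Step 1: Compute pq + qr + pr.
pq = (-1)*11 = -11
qr = 11*3 = 33
pr = (-1)*3 = -3
pq + qr + pr = -11 + 33 + (-3) = 19
Step 2: Take absolute value.
det(P(-1,11,3)) = |19| = 19

19


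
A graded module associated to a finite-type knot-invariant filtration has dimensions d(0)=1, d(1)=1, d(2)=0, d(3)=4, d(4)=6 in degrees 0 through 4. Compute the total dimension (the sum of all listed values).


Total dimension = d(0) + d(1) + ... + d(4)
= 1 + 1 + 0 + 4 + 6
= 12

12


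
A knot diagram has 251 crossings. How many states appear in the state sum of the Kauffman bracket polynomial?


Each crossing contributes 2 choices (A-smoothing or B-smoothing).
Total states = 2^251 = 3618502788666131106986593281521497120414687020801267626233049500247285301248

3618502788666131106986593281521497120414687020801267626233049500247285301248


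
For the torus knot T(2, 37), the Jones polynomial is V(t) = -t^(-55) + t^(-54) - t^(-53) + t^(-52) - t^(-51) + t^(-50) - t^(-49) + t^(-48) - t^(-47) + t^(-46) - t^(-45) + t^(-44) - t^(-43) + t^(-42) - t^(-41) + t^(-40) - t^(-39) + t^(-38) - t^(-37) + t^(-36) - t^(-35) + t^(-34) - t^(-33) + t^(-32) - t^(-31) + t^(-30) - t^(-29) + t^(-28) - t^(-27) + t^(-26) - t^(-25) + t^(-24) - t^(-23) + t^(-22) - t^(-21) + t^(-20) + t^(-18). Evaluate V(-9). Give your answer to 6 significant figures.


Substituting t = -9 into V(t) = -t^(-55) + t^(-54) - t^(-53) + t^(-52) - t^(-51) + t^(-50) - t^(-49) + t^(-48) - t^(-47) + t^(-46) - t^(-45) + t^(-44) - t^(-43) + t^(-42) - t^(-41) + t^(-40) - t^(-39) + t^(-38) - t^(-37) + t^(-36) - t^(-35) + t^(-34) - t^(-33) + t^(-32) - t^(-31) + t^(-30) - t^(-29) + t^(-28) - t^(-27) + t^(-26) - t^(-25) + t^(-24) - t^(-23) + t^(-22) - t^(-21) + t^(-20) + t^(-18):
  (-)t^(-55) = 3.28596e-53
  (+)t^(-54) = 2.95736e-52
  (-)t^(-53) = 2.66163e-51
  (+)t^(-52) = 2.39546e-50
  (-)t^(-51) = 2.15592e-49
  (+)t^(-50) = 1.94033e-48
  (-)t^(-49) = 1.74629e-47
  (+)t^(-48) = 1.57166e-46
  (-)t^(-47) = 1.4145e-45
  (+)t^(-46) = 1.27305e-44
  (-)t^(-45) = 1.14574e-43
  (+)t^(-44) = 1.03117e-42
  (-)t^(-43) = 9.28052e-42
  (+)t^(-42) = 8.35246e-41
  (-)t^(-41) = 7.51722e-40
  (+)t^(-40) = 6.7655e-39
  (-)t^(-39) = 6.08895e-38
  (+)t^(-38) = 5.48005e-37
  (-)t^(-37) = 4.93205e-36
  (+)t^(-36) = 4.43884e-35
  (-)t^(-35) = 3.99496e-34
  (+)t^(-34) = 3.59546e-33
  (-)t^(-33) = 3.23592e-32
  (+)t^(-32) = 2.91232e-31
  (-)t^(-31) = 2.62109e-30
  (+)t^(-30) = 2.35898e-29
  (-)t^(-29) = 2.12308e-28
  (+)t^(-28) = 1.91078e-27
  (-)t^(-27) = 1.7197e-26
  (+)t^(-26) = 1.54773e-25
  (-)t^(-25) = 1.39296e-24
  (+)t^(-24) = 1.25366e-23
  (-)t^(-23) = 1.12829e-22
  (+)t^(-22) = 1.01546e-21
  (-)t^(-21) = 9.13918e-21
  (+)t^(-20) = 8.22526e-20
  (+)t^(-18) = 6.66246e-18
Sum = (3.28596e-53) + (2.95736e-52) + (2.66163e-51) + (2.39546e-50) + (2.15592e-49) + (1.94033e-48) + (1.74629e-47) + (1.57166e-46) + (1.4145e-45) + (1.27305e-44) + (1.14574e-43) + (1.03117e-42) + (9.28052e-42) + (8.35246e-41) + (7.51722e-40) + (6.7655e-39) + (6.08895e-38) + (5.48005e-37) + (4.93205e-36) + (4.43884e-35) + (3.99496e-34) + (3.59546e-33) + (3.23592e-32) + (2.91232e-31) + (2.62109e-30) + (2.35898e-29) + (2.12308e-28) + (1.91078e-27) + (1.7197e-26) + (1.54773e-25) + (1.39296e-24) + (1.25366e-23) + (1.12829e-22) + (1.01546e-21) + (9.13918e-21) + (8.22526e-20) + (6.66246e-18)
= 6.754997518e-18
Rounded to 6 significant figures: 6.755e-18

6.755e-18


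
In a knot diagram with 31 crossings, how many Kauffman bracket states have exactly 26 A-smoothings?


We choose which 26 of 31 crossings get A-smoothings.
C(31, 26) = 31! / (26! * 5!)
= 169911

169911


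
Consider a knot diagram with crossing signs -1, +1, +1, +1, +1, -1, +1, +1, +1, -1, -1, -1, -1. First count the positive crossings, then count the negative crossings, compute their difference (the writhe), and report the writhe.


Step 1: Count positive crossings (+1).
Positive crossings: 7
Step 2: Count negative crossings (-1).
Negative crossings: 6
Step 3: Writhe = (positive) - (negative)
w = 7 - 6 = 1
Step 4: |w| = 1, and w is positive

1


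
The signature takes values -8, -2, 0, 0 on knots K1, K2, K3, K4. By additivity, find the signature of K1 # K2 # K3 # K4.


The signature is additive under connected sum.
signature(K1 # K2 # K3 # K4) = (-8) + (-2) + (0) + (0)
= -10

-10


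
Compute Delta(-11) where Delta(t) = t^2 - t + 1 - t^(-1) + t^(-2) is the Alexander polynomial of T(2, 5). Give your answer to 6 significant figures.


Substituting t = -11 into Delta(t) = t^2 - t + 1 - t^(-1) + t^(-2):
Term values: (121) + (11) + (1) + (0.0909091) + (0.00826446)
Sum = 133.0991736
Rounded to 6 significant figures: 133.099

133.099


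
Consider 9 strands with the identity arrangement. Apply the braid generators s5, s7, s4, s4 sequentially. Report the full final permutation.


Starting with identity [1, 2, 3, 4, 5, 6, 7, 8, 9].
Apply generators in sequence:
  After s5: [1, 2, 3, 4, 6, 5, 7, 8, 9]
  After s7: [1, 2, 3, 4, 6, 5, 8, 7, 9]
  After s4: [1, 2, 3, 6, 4, 5, 8, 7, 9]
  After s4: [1, 2, 3, 4, 6, 5, 8, 7, 9]
Final permutation: [1, 2, 3, 4, 6, 5, 8, 7, 9]

[1, 2, 3, 4, 6, 5, 8, 7, 9]


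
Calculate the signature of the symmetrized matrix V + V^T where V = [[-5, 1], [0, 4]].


Step 1: V + V^T = [[-10, 1], [1, 8]]
Step 2: trace = -2, det = -81
Step 3: Discriminant = (-2)^2 - 4*(-81) = 328
Step 4: Eigenvalues: 8.05539, -10.0554
Step 5: Signature = (# positive eigenvalues) - (# negative eigenvalues) = 0

0


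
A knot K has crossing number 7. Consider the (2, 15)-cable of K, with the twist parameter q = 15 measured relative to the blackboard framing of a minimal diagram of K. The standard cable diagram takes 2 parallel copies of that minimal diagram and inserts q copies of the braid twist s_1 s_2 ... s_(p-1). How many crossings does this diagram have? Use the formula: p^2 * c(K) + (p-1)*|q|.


Step 1: Each of the c(K) crossings of the companion diagram becomes p*p = p^2 crossings among the p parallel strands, and each of the |q| twists s_1 s_2 ... s_(p-1) adds (p-1) crossings.
  Crossings = p^2 * c(K) + (p-1)*|q|
Step 2: = 2^2 * 7 + (2-1)*15
Step 3: = 4*7 + 1*15
Step 4: = 28 + 15 = 43

43


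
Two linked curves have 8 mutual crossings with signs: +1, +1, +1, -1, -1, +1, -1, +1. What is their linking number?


Step 1: Count positive crossings: 5
Step 2: Count negative crossings: 3
Step 3: Sum of signs = 5 - 3 = 2
Step 4: Linking number = sum/2 = 2/2 = 1

1


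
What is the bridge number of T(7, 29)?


The bridge number of T(p,q) is min(p,q).
min(7, 29) = 7

7


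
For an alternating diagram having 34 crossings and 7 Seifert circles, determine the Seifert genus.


For alternating knots, g = (c - s + 1)/2.
= (34 - 7 + 1)/2
= 28/2 = 14

14


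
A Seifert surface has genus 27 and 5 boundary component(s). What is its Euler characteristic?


chi = 2 - 2g - b
= 2 - 2*27 - 5
= 2 - 54 - 5 = -57

-57


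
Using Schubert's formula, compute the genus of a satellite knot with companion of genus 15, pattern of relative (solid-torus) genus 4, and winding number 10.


Schubert: g(satellite) = g_rel(pattern) + |winding| * g(companion),
where g_rel(pattern) is the genus of the pattern relative to the solid torus.
= 4 + 10 * 15
= 4 + 150 = 154

154


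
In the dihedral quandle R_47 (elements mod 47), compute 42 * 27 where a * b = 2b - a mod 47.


42 * 27 = 2*27 - 42 mod 47
= 54 - 42 mod 47
= 12 mod 47 = 12

12


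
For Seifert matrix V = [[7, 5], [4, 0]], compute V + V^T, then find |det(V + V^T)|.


Step 1: Form V + V^T where V = [[7, 5], [4, 0]]
  V^T = [[7, 4], [5, 0]]
  V + V^T = [[14, 9], [9, 0]]
Step 2: det(V + V^T) = 14*0 - 9*9
  = 0 - 81 = -81
Step 3: Knot determinant = |det(V + V^T)| = |-81| = 81

81


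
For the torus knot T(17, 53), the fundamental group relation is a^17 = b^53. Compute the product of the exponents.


The relation is a^17 = b^53.
Product of exponents = 17 * 53
= 901

901


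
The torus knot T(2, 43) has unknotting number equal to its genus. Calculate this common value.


For a torus knot T(p,q), both the unknotting number and genus equal (p-1)(q-1)/2.
= (2-1)(43-1)/2
= 1*42/2
= 42/2 = 21

21


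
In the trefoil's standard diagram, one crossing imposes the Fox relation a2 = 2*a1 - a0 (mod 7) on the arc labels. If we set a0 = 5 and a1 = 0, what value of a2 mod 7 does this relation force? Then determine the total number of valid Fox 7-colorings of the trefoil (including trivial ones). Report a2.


Step 1: Apply the given crossing relation 2*a1 - a0 - a2 = 0 (mod 7).
  a2 = 2*a1 - a0 mod 7
  a2 = 2*0 - 5 mod 7
  a2 = 0 - 5 mod 7
  a2 = -5 mod 7 = 2
Step 2: The trefoil has determinant 3.
  Number of Fox p-colorings (p prime) is p^2 if p = 3, else p.
  Since 7 does not divide 3, only trivial (constant) colorings exist.
  (So the trial a0 = 5, a1 = 0 with a0 != a1 does NOT extend to a valid coloring of the whole trefoil: the other two crossing relations require 3*(a1 - a0) = 0 (mod 7), which fails.)
  Total colorings = 7
Step 3: a2 = 2, total Fox 7-colorings = 7

2


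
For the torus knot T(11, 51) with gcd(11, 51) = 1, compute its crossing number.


For a torus knot T(p, q) with gcd(p,q)=1,
the crossing number is min(p*(q-1), q*(p-1)).
p*(q-1) = 11*50 = 550
q*(p-1) = 51*10 = 510
min(550, 510) = 510

510


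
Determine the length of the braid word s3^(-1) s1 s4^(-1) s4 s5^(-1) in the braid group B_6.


The word length counts the number of generators (including inverses).
Listing each generator: s3^(-1), s1, s4^(-1), s4, s5^(-1)
There are 5 generators in this braid word.

5


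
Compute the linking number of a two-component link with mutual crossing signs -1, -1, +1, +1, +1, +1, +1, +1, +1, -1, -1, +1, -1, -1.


Step 1: Count positive crossings: 8
Step 2: Count negative crossings: 6
Step 3: Sum of signs = 8 - 6 = 2
Step 4: Linking number = sum/2 = 2/2 = 1

1


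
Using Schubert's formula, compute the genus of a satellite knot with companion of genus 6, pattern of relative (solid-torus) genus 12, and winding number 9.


Schubert: g(satellite) = g_rel(pattern) + |winding| * g(companion),
where g_rel(pattern) is the genus of the pattern relative to the solid torus.
= 12 + 9 * 6
= 12 + 54 = 66

66


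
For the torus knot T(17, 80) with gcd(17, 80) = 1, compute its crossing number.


For a torus knot T(p, q) with gcd(p,q)=1,
the crossing number is min(p*(q-1), q*(p-1)).
p*(q-1) = 17*79 = 1343
q*(p-1) = 80*16 = 1280
min(1343, 1280) = 1280

1280


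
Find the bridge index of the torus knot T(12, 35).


The bridge number of T(p,q) is min(p,q).
min(12, 35) = 12

12


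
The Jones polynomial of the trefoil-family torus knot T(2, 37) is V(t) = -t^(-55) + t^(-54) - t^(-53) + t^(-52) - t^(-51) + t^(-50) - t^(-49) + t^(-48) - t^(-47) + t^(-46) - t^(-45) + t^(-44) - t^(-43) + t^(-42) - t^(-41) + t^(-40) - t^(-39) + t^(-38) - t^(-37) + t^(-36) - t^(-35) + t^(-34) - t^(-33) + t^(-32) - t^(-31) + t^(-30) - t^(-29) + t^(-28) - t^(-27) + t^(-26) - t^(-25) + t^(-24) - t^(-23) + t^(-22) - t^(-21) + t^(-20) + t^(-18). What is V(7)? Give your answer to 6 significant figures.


Substituting t = 7 into V(t) = -t^(-55) + t^(-54) - t^(-53) + t^(-52) - t^(-51) + t^(-50) - t^(-49) + t^(-48) - t^(-47) + t^(-46) - t^(-45) + t^(-44) - t^(-43) + t^(-42) - t^(-41) + t^(-40) - t^(-39) + t^(-38) - t^(-37) + t^(-36) - t^(-35) + t^(-34) - t^(-33) + t^(-32) - t^(-31) + t^(-30) - t^(-29) + t^(-28) - t^(-27) + t^(-26) - t^(-25) + t^(-24) - t^(-23) + t^(-22) - t^(-21) + t^(-20) + t^(-18):
  (-)t^(-55) = -3.30832e-47
  (+)t^(-54) = 2.31583e-46
  (-)t^(-53) = -1.62108e-45
  (+)t^(-52) = 1.13475e-44
  (-)t^(-51) = -7.94328e-44
  (+)t^(-50) = 5.5603e-43
  (-)t^(-49) = -3.89221e-42
  (+)t^(-48) = 2.72455e-41
  (-)t^(-47) = -1.90718e-40
  (+)t^(-46) = 1.33503e-39
  (-)t^(-45) = -9.34519e-39
  (+)t^(-44) = 6.54163e-38
  (-)t^(-43) = -4.57914e-37
  (+)t^(-42) = 3.2054e-36
  (-)t^(-41) = -2.24378e-35
  (+)t^(-40) = 1.57065e-34
  (-)t^(-39) = -1.09945e-33
  (+)t^(-38) = 7.69617e-33
  (-)t^(-37) = -5.38732e-32
  (+)t^(-36) = 3.77112e-31
  (-)t^(-35) = -2.63979e-30
  (+)t^(-34) = 1.84785e-29
  (-)t^(-33) = -1.29349e-28
  (+)t^(-32) = 9.05446e-28
  (-)t^(-31) = -6.33812e-27
  (+)t^(-30) = 4.43669e-26
  (-)t^(-29) = -3.10568e-25
  (+)t^(-28) = 2.17398e-24
  (-)t^(-27) = -1.52178e-23
  (+)t^(-26) = 1.06525e-22
  (-)t^(-25) = -7.45674e-22
  (+)t^(-24) = 5.21972e-21
  (-)t^(-23) = -3.6538e-20
  (+)t^(-22) = 2.55766e-19
  (-)t^(-21) = -1.79036e-18
  (+)t^(-20) = 1.25325e-17
  (+)t^(-18) = 6.14095e-16
Sum = (-3.30832e-47) + (2.31583e-46) + (-1.62108e-45) + (1.13475e-44) + (-7.94328e-44) + (5.5603e-43) + (-3.89221e-42) + (2.72455e-41) + (-1.90718e-40) + (1.33503e-39) + (-9.34519e-39) + (6.54163e-38) + (-4.57914e-37) + (3.2054e-36) + (-2.24378e-35) + (1.57065e-34) + (-1.09945e-33) + (7.69617e-33) + (-5.38732e-32) + (3.77112e-31) + (-2.63979e-30) + (1.84785e-29) + (-1.29349e-28) + (9.05446e-28) + (-6.33812e-27) + (4.43669e-26) + (-3.10568e-25) + (2.17398e-24) + (-1.52178e-23) + (1.06525e-22) + (-7.45674e-22) + (5.21972e-21) + (-3.6538e-20) + (2.55766e-19) + (-1.79036e-18) + (1.25325e-17) + (6.14095e-16)
= 6.250605768e-16
Rounded to 6 significant figures: 6.25061e-16

6.25061e-16


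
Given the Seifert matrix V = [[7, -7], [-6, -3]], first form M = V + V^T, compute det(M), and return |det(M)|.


Step 1: Form V + V^T where V = [[7, -7], [-6, -3]]
  V^T = [[7, -6], [-7, -3]]
  V + V^T = [[14, -13], [-13, -6]]
Step 2: det(V + V^T) = 14*(-6) - (-13)*(-13)
  = -84 - 169 = -253
Step 3: Knot determinant = |det(V + V^T)| = |-253| = 253

253


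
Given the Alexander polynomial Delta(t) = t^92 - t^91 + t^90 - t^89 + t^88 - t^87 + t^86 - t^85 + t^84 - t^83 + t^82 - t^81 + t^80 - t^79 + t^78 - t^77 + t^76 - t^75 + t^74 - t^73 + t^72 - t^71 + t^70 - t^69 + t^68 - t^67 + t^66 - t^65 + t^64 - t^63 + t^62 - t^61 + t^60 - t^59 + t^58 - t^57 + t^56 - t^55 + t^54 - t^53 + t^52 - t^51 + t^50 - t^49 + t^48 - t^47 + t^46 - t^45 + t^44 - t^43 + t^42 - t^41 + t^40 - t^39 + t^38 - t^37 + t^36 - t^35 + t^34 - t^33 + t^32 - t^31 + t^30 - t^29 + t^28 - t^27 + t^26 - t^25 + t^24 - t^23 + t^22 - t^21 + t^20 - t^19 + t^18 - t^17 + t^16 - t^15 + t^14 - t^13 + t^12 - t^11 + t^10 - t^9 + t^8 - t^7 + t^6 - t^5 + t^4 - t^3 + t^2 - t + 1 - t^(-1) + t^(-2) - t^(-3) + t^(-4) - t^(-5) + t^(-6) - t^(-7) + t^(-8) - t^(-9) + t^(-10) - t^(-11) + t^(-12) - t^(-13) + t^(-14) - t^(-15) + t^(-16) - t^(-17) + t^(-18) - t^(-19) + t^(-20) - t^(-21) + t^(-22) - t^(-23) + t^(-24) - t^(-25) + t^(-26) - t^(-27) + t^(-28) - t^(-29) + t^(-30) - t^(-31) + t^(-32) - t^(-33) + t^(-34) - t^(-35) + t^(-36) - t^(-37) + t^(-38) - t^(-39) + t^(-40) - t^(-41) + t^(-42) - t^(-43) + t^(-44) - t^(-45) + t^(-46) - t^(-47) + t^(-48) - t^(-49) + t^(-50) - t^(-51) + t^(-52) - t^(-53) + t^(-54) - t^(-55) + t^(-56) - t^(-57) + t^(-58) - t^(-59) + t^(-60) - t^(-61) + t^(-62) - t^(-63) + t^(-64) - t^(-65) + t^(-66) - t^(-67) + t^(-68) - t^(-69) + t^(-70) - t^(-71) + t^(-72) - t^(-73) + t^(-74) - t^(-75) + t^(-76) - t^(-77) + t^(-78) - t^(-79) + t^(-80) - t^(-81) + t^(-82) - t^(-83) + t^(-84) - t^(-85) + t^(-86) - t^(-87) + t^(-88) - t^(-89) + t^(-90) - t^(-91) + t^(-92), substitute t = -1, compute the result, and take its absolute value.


Step 1: The polynomial has 185 terms with alternating signs, exponents from 92 down to -92.
Step 2: Substitute t = -1. The i-th term has coefficient (-1)^i and exponent (m-i),
  so its value is (-1)^i * (-1)^(m-i) = (-1)^m = 1 for every i.
Step 3: All 185 terms equal 1, so Delta(-1) = 185 * (1) = 185
Step 4: |Delta(-1)| = 185

185


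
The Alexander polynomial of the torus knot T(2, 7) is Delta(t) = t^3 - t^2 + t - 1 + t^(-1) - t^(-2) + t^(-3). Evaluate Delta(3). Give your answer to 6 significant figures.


Substituting t = 3 into Delta(t) = t^3 - t^2 + t - 1 + t^(-1) - t^(-2) + t^(-3):
Term values: (27) + (-9) + (3) + (-1) + (0.333333) + (-0.111111) + (0.037037)
Sum = 20.25925926
Rounded to 6 significant figures: 20.2593

20.2593


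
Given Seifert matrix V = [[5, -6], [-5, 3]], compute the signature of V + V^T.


Step 1: V + V^T = [[10, -11], [-11, 6]]
Step 2: trace = 16, det = -61
Step 3: Discriminant = 16^2 - 4*(-61) = 500
Step 4: Eigenvalues: 19.1803, -3.18034
Step 5: Signature = (# positive eigenvalues) - (# negative eigenvalues) = 0

0


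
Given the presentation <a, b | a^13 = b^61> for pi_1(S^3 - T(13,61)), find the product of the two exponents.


The relation is a^13 = b^61.
Product of exponents = 13 * 61
= 793

793


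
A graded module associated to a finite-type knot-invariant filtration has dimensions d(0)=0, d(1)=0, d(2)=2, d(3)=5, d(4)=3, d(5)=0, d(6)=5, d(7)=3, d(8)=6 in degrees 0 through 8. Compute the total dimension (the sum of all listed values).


Total dimension = d(0) + d(1) + ... + d(8)
= 0 + 0 + 2 + 5 + 3 + 0 + 5 + 3 + 6
= 24

24


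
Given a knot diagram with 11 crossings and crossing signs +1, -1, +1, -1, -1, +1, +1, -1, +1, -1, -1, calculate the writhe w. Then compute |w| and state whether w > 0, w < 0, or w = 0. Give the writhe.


Step 1: Count positive crossings (+1).
Positive crossings: 5
Step 2: Count negative crossings (-1).
Negative crossings: 6
Step 3: Writhe = (positive) - (negative)
w = 5 - 6 = -1
Step 4: |w| = 1, and w is negative

-1


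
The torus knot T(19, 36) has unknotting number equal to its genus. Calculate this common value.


For a torus knot T(p,q), both the unknotting number and genus equal (p-1)(q-1)/2.
= (19-1)(36-1)/2
= 18*35/2
= 630/2 = 315

315


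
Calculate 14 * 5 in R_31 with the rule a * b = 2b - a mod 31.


14 * 5 = 2*5 - 14 mod 31
= 10 - 14 mod 31
= -4 mod 31 = 27

27


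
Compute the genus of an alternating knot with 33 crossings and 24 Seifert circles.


For alternating knots, g = (c - s + 1)/2.
= (33 - 24 + 1)/2
= 10/2 = 5

5


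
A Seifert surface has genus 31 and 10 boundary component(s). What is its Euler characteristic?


chi = 2 - 2g - b
= 2 - 2*31 - 10
= 2 - 62 - 10 = -70

-70


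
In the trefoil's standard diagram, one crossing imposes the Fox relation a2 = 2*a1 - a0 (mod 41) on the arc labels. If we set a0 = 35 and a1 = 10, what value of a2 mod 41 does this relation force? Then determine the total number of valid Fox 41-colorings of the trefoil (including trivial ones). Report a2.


Step 1: Apply the given crossing relation 2*a1 - a0 - a2 = 0 (mod 41).
  a2 = 2*a1 - a0 mod 41
  a2 = 2*10 - 35 mod 41
  a2 = 20 - 35 mod 41
  a2 = -15 mod 41 = 26
Step 2: The trefoil has determinant 3.
  Number of Fox p-colorings (p prime) is p^2 if p = 3, else p.
  Since 41 does not divide 3, only trivial (constant) colorings exist.
  (So the trial a0 = 35, a1 = 10 with a0 != a1 does NOT extend to a valid coloring of the whole trefoil: the other two crossing relations require 3*(a1 - a0) = 0 (mod 41), which fails.)
  Total colorings = 41
Step 3: a2 = 26, total Fox 41-colorings = 41

26


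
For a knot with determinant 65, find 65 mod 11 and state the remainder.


Step 1: A knot is p-colorable if and only if p divides its determinant.
Step 2: Compute 65 mod 11.
65 = 5 * 11 + 10
Step 3: 65 mod 11 = 10
Step 4: The knot is 11-colorable: no

10


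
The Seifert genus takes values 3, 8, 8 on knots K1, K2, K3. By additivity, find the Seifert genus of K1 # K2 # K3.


The Seifert genus is additive under connected sum.
Seifert genus(K1 # K2 # K3) = (3) + (8) + (8)
= 19

19


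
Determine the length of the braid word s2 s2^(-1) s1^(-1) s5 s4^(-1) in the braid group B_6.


The word length counts the number of generators (including inverses).
Listing each generator: s2, s2^(-1), s1^(-1), s5, s4^(-1)
There are 5 generators in this braid word.

5


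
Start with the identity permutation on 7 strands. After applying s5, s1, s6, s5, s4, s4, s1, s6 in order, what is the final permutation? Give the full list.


Starting with identity [1, 2, 3, 4, 5, 6, 7].
Apply generators in sequence:
  After s5: [1, 2, 3, 4, 6, 5, 7]
  After s1: [2, 1, 3, 4, 6, 5, 7]
  After s6: [2, 1, 3, 4, 6, 7, 5]
  After s5: [2, 1, 3, 4, 7, 6, 5]
  After s4: [2, 1, 3, 7, 4, 6, 5]
  After s4: [2, 1, 3, 4, 7, 6, 5]
  After s1: [1, 2, 3, 4, 7, 6, 5]
  After s6: [1, 2, 3, 4, 7, 5, 6]
Final permutation: [1, 2, 3, 4, 7, 5, 6]

[1, 2, 3, 4, 7, 5, 6]


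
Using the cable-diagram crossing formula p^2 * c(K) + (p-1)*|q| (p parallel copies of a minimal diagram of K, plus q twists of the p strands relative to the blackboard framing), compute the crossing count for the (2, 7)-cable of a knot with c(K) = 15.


Step 1: Each of the c(K) crossings of the companion diagram becomes p*p = p^2 crossings among the p parallel strands, and each of the |q| twists s_1 s_2 ... s_(p-1) adds (p-1) crossings.
  Crossings = p^2 * c(K) + (p-1)*|q|
Step 2: = 2^2 * 15 + (2-1)*7
Step 3: = 4*15 + 1*7
Step 4: = 60 + 7 = 67

67


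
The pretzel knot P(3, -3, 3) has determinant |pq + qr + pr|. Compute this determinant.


Step 1: Compute pq + qr + pr.
pq = 3*(-3) = -9
qr = (-3)*3 = -9
pr = 3*3 = 9
pq + qr + pr = -9 + (-9) + 9 = -9
Step 2: Take absolute value.
det(P(3,-3,3)) = |-9| = 9

9


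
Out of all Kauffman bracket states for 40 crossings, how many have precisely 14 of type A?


We choose which 14 of 40 crossings get A-smoothings.
C(40, 14) = 40! / (14! * 26!)
= 23206929840

23206929840


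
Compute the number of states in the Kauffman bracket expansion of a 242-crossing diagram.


Each crossing contributes 2 choices (A-smoothing or B-smoothing).
Total states = 2^242 = 7067388259113537318333190002971674063309935587502475832486424805170479104

7067388259113537318333190002971674063309935587502475832486424805170479104


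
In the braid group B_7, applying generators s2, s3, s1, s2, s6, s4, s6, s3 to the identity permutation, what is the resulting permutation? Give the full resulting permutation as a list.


Starting with identity [1, 2, 3, 4, 5, 6, 7].
Apply generators in sequence:
  After s2: [1, 3, 2, 4, 5, 6, 7]
  After s3: [1, 3, 4, 2, 5, 6, 7]
  After s1: [3, 1, 4, 2, 5, 6, 7]
  After s2: [3, 4, 1, 2, 5, 6, 7]
  After s6: [3, 4, 1, 2, 5, 7, 6]
  After s4: [3, 4, 1, 5, 2, 7, 6]
  After s6: [3, 4, 1, 5, 2, 6, 7]
  After s3: [3, 4, 5, 1, 2, 6, 7]
Final permutation: [3, 4, 5, 1, 2, 6, 7]

[3, 4, 5, 1, 2, 6, 7]


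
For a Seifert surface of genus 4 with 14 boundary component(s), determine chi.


chi = 2 - 2g - b
= 2 - 2*4 - 14
= 2 - 8 - 14 = -20

-20


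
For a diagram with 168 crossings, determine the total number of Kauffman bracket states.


Each crossing contributes 2 choices (A-smoothing or B-smoothing).
Total states = 2^168 = 374144419156711147060143317175368453031918731001856

374144419156711147060143317175368453031918731001856


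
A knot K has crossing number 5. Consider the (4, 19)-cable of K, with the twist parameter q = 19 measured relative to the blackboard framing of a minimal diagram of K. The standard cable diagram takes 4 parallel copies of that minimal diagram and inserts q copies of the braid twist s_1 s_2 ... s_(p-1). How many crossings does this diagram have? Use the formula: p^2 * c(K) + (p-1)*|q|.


Step 1: Each of the c(K) crossings of the companion diagram becomes p*p = p^2 crossings among the p parallel strands, and each of the |q| twists s_1 s_2 ... s_(p-1) adds (p-1) crossings.
  Crossings = p^2 * c(K) + (p-1)*|q|
Step 2: = 4^2 * 5 + (4-1)*19
Step 3: = 16*5 + 3*19
Step 4: = 80 + 57 = 137

137


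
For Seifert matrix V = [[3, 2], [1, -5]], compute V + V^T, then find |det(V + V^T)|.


Step 1: Form V + V^T where V = [[3, 2], [1, -5]]
  V^T = [[3, 1], [2, -5]]
  V + V^T = [[6, 3], [3, -10]]
Step 2: det(V + V^T) = 6*(-10) - 3*3
  = -60 - 9 = -69
Step 3: Knot determinant = |det(V + V^T)| = |-69| = 69

69


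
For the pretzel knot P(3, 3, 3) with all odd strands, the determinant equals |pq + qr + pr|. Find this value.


Step 1: Compute pq + qr + pr.
pq = 3*3 = 9
qr = 3*3 = 9
pr = 3*3 = 9
pq + qr + pr = 9 + 9 + 9 = 27
Step 2: Take absolute value.
det(P(3,3,3)) = |27| = 27

27


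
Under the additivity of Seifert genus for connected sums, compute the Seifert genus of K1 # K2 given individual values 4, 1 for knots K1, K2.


The Seifert genus is additive under connected sum.
Seifert genus(K1 # K2) = (4) + (1)
= 5

5


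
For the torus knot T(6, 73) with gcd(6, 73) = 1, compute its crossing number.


For a torus knot T(p, q) with gcd(p,q)=1,
the crossing number is min(p*(q-1), q*(p-1)).
p*(q-1) = 6*72 = 432
q*(p-1) = 73*5 = 365
min(432, 365) = 365

365


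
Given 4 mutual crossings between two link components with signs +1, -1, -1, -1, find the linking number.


Step 1: Count positive crossings: 1
Step 2: Count negative crossings: 3
Step 3: Sum of signs = 1 - 3 = -2
Step 4: Linking number = sum/2 = -2/2 = -1

-1


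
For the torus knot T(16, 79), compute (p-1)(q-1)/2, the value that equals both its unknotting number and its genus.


For a torus knot T(p,q), both the unknotting number and genus equal (p-1)(q-1)/2.
= (16-1)(79-1)/2
= 15*78/2
= 1170/2 = 585

585


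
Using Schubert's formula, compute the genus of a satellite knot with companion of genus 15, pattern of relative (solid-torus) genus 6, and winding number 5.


Schubert: g(satellite) = g_rel(pattern) + |winding| * g(companion),
where g_rel(pattern) is the genus of the pattern relative to the solid torus.
= 6 + 5 * 15
= 6 + 75 = 81

81


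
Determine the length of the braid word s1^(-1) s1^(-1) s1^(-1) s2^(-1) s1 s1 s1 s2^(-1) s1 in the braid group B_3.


The word length counts the number of generators (including inverses).
Listing each generator: s1^(-1), s1^(-1), s1^(-1), s2^(-1), s1, s1, s1, s2^(-1), s1
There are 9 generators in this braid word.

9


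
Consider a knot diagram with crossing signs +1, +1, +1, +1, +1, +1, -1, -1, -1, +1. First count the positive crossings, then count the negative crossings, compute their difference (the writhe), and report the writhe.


Step 1: Count positive crossings (+1).
Positive crossings: 7
Step 2: Count negative crossings (-1).
Negative crossings: 3
Step 3: Writhe = (positive) - (negative)
w = 7 - 3 = 4
Step 4: |w| = 4, and w is positive

4


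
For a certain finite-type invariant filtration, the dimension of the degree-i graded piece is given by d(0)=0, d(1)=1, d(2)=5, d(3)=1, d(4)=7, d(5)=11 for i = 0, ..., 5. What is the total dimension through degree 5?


Total dimension = d(0) + d(1) + ... + d(5)
= 0 + 1 + 5 + 1 + 7 + 11
= 25

25


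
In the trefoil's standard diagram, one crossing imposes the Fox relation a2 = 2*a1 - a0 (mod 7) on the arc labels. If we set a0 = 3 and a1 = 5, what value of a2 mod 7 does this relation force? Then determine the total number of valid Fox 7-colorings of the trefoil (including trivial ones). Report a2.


Step 1: Apply the given crossing relation 2*a1 - a0 - a2 = 0 (mod 7).
  a2 = 2*a1 - a0 mod 7
  a2 = 2*5 - 3 mod 7
  a2 = 10 - 3 mod 7
  a2 = 7 mod 7 = 0
Step 2: The trefoil has determinant 3.
  Number of Fox p-colorings (p prime) is p^2 if p = 3, else p.
  Since 7 does not divide 3, only trivial (constant) colorings exist.
  (So the trial a0 = 3, a1 = 5 with a0 != a1 does NOT extend to a valid coloring of the whole trefoil: the other two crossing relations require 3*(a1 - a0) = 0 (mod 7), which fails.)
  Total colorings = 7
Step 3: a2 = 0, total Fox 7-colorings = 7

0


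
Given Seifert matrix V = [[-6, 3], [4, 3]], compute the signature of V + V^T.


Step 1: V + V^T = [[-12, 7], [7, 6]]
Step 2: trace = -6, det = -121
Step 3: Discriminant = (-6)^2 - 4*(-121) = 520
Step 4: Eigenvalues: 8.40175, -14.4018
Step 5: Signature = (# positive eigenvalues) - (# negative eigenvalues) = 0

0


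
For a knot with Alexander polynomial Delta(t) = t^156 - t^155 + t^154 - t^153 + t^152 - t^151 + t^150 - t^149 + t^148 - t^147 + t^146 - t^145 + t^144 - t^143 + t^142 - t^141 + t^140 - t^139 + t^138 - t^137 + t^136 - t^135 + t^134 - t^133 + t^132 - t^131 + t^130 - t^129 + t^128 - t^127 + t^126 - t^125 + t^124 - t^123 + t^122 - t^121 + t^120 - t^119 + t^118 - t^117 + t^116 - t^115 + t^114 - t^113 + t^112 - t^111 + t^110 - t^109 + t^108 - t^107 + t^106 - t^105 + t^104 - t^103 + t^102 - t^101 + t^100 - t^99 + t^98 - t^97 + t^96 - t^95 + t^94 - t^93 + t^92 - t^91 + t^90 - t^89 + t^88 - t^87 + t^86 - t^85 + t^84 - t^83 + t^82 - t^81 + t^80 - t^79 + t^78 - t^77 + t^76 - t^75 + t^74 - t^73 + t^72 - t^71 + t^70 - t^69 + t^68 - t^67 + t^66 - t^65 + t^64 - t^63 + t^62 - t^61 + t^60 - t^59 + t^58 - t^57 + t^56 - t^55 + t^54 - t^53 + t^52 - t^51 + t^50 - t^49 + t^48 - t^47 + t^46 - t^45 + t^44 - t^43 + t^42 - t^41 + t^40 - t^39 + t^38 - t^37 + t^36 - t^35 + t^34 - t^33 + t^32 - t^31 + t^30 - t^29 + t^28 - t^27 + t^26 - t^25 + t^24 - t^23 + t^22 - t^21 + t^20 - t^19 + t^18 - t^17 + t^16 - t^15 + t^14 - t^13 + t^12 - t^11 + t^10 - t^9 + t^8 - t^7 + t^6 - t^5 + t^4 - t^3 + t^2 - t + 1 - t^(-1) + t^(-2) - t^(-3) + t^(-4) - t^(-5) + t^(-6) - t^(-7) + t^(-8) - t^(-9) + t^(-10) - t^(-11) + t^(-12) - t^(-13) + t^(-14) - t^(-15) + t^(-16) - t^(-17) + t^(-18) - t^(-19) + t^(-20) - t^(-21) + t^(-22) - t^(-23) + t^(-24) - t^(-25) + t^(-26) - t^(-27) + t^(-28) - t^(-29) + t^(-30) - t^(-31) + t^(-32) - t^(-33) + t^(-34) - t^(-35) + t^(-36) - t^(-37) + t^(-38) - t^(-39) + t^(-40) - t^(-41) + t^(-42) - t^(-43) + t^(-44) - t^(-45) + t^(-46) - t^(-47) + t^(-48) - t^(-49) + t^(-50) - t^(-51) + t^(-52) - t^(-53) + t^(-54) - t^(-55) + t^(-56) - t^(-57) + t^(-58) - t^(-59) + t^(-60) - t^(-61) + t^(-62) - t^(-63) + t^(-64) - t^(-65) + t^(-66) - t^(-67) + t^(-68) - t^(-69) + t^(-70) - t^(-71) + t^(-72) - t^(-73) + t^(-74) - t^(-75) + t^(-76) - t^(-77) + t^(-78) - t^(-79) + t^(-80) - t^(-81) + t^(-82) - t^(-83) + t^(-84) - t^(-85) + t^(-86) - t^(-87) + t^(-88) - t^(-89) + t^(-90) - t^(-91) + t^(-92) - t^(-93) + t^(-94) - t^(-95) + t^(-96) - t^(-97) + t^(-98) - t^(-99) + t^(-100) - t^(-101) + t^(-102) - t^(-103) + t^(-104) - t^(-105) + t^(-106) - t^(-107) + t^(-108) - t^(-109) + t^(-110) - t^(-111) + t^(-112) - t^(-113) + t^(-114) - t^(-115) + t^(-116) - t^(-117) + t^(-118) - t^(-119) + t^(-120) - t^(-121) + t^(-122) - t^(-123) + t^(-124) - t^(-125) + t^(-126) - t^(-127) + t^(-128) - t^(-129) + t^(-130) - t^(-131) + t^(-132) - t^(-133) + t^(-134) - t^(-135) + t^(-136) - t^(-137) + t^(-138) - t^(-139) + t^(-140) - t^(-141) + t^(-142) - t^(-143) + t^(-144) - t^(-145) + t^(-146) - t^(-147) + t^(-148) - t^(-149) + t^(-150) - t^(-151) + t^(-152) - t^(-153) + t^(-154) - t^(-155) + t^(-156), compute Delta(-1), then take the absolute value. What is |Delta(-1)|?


Step 1: The polynomial has 313 terms with alternating signs, exponents from 156 down to -156.
Step 2: Substitute t = -1. The i-th term has coefficient (-1)^i and exponent (m-i),
  so its value is (-1)^i * (-1)^(m-i) = (-1)^m = 1 for every i.
Step 3: All 313 terms equal 1, so Delta(-1) = 313 * (1) = 313
Step 4: |Delta(-1)| = 313

313


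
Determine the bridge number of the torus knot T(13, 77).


The bridge number of T(p,q) is min(p,q).
min(13, 77) = 13

13


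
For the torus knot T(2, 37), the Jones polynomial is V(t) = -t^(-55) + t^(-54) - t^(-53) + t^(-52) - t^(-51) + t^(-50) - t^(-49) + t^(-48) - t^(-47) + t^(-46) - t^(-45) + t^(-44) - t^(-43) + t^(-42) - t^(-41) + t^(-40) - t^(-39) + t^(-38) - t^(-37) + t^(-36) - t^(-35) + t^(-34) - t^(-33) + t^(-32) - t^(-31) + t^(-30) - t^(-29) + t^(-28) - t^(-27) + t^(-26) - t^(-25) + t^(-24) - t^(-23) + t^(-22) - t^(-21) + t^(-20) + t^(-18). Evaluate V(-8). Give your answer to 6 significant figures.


Substituting t = -8 into V(t) = -t^(-55) + t^(-54) - t^(-53) + t^(-52) - t^(-51) + t^(-50) - t^(-49) + t^(-48) - t^(-47) + t^(-46) - t^(-45) + t^(-44) - t^(-43) + t^(-42) - t^(-41) + t^(-40) - t^(-39) + t^(-38) - t^(-37) + t^(-36) - t^(-35) + t^(-34) - t^(-33) + t^(-32) - t^(-31) + t^(-30) - t^(-29) + t^(-28) - t^(-27) + t^(-26) - t^(-25) + t^(-24) - t^(-23) + t^(-22) - t^(-21) + t^(-20) + t^(-18):
  (-)t^(-55) = 2.13821e-50
  (+)t^(-54) = 1.71057e-49
  (-)t^(-53) = 1.36846e-48
  (+)t^(-52) = 1.09476e-47
  (-)t^(-51) = 8.75812e-47
  (+)t^(-50) = 7.00649e-46
  (-)t^(-49) = 5.60519e-45
  (+)t^(-48) = 4.48416e-44
  (-)t^(-47) = 3.58732e-43
  (+)t^(-46) = 2.86986e-42
  (-)t^(-45) = 2.29589e-41
  (+)t^(-44) = 1.83671e-40
  (-)t^(-43) = 1.46937e-39
  (+)t^(-42) = 1.17549e-38
  (-)t^(-41) = 9.40395e-38
  (+)t^(-40) = 7.52316e-37
  (-)t^(-39) = 6.01853e-36
  (+)t^(-38) = 4.81482e-35
  (-)t^(-37) = 3.85186e-34
  (+)t^(-36) = 3.08149e-33
  (-)t^(-35) = 2.46519e-32
  (+)t^(-34) = 1.97215e-31
  (-)t^(-33) = 1.57772e-30
  (+)t^(-32) = 1.26218e-29
  (-)t^(-31) = 1.00974e-28
  (+)t^(-30) = 8.07794e-28
  (-)t^(-29) = 6.46235e-27
  (+)t^(-28) = 5.16988e-26
  (-)t^(-27) = 4.1359e-25
  (+)t^(-26) = 3.30872e-24
  (-)t^(-25) = 2.64698e-23
  (+)t^(-24) = 2.11758e-22
  (-)t^(-23) = 1.69407e-21
  (+)t^(-22) = 1.35525e-20
  (-)t^(-21) = 1.0842e-19
  (+)t^(-20) = 8.67362e-19
  (+)t^(-18) = 5.55112e-17
Sum = (2.13821e-50) + (1.71057e-49) + (1.36846e-48) + (1.09476e-47) + (8.75812e-47) + (7.00649e-46) + (5.60519e-45) + (4.48416e-44) + (3.58732e-43) + (2.86986e-42) + (2.29589e-41) + (1.83671e-40) + (1.46937e-39) + (1.17549e-38) + (9.40395e-38) + (7.52316e-37) + (6.01853e-36) + (4.81482e-35) + (3.85186e-34) + (3.08149e-33) + (2.46519e-32) + (1.97215e-31) + (1.57772e-30) + (1.26218e-29) + (1.00974e-28) + (8.07794e-28) + (6.46235e-27) + (5.16988e-26) + (4.1359e-25) + (3.30872e-24) + (2.64698e-23) + (2.11758e-22) + (1.69407e-21) + (1.35525e-20) + (1.0842e-19) + (8.67362e-19) + (5.55112e-17)
= 5.650242179e-17
Rounded to 6 significant figures: 5.65024e-17

5.65024e-17


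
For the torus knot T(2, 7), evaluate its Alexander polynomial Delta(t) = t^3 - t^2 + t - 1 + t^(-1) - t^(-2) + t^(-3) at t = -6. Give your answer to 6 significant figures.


Substituting t = -6 into Delta(t) = t^3 - t^2 + t - 1 + t^(-1) - t^(-2) + t^(-3):
Term values: (-216) + (-36) + (-6) + (-1) + (-0.166667) + (-0.0277778) + (-0.00462963)
Sum = -259.1990741
Rounded to 6 significant figures: -259.199

-259.199


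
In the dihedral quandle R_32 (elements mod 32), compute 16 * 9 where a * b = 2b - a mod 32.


16 * 9 = 2*9 - 16 mod 32
= 18 - 16 mod 32
= 2 mod 32 = 2

2


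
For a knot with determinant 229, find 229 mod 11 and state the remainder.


Step 1: A knot is p-colorable if and only if p divides its determinant.
Step 2: Compute 229 mod 11.
229 = 20 * 11 + 9
Step 3: 229 mod 11 = 9
Step 4: The knot is 11-colorable: no

9


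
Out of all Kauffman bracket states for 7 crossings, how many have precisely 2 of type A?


We choose which 2 of 7 crossings get A-smoothings.
C(7, 2) = 7! / (2! * 5!)
= 21

21


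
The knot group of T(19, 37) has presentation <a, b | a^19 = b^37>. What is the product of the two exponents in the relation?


The relation is a^19 = b^37.
Product of exponents = 19 * 37
= 703

703


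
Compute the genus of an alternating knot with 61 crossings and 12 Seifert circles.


For alternating knots, g = (c - s + 1)/2.
= (61 - 12 + 1)/2
= 50/2 = 25

25


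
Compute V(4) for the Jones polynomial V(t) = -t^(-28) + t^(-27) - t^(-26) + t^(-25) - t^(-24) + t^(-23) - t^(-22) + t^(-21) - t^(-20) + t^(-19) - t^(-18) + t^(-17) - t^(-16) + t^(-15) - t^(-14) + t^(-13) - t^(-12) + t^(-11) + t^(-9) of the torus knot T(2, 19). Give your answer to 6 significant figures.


Substituting t = 4 into V(t) = -t^(-28) + t^(-27) - t^(-26) + t^(-25) - t^(-24) + t^(-23) - t^(-22) + t^(-21) - t^(-20) + t^(-19) - t^(-18) + t^(-17) - t^(-16) + t^(-15) - t^(-14) + t^(-13) - t^(-12) + t^(-11) + t^(-9):
  (-)t^(-28) = -1.38778e-17
  (+)t^(-27) = 5.55112e-17
  (-)t^(-26) = -2.22045e-16
  (+)t^(-25) = 8.88178e-16
  (-)t^(-24) = -3.55271e-15
  (+)t^(-23) = 1.42109e-14
  (-)t^(-22) = -5.68434e-14
  (+)t^(-21) = 2.27374e-13
  (-)t^(-20) = -9.09495e-13
  (+)t^(-19) = 3.63798e-12
  (-)t^(-18) = -1.45519e-11
  (+)t^(-17) = 5.82077e-11
  (-)t^(-16) = -2.32831e-10
  (+)t^(-15) = 9.31323e-10
  (-)t^(-14) = -3.72529e-09
  (+)t^(-13) = 1.49012e-08
  (-)t^(-12) = -5.96046e-08
  (+)t^(-11) = 2.38419e-07
  (+)t^(-9) = 3.8147e-06
Sum = (-1.38778e-17) + (5.55112e-17) + (-2.22045e-16) + (8.88178e-16) + (-3.55271e-15) + (1.42109e-14) + (-5.68434e-14) + (2.27374e-13) + (-9.09495e-13) + (3.63798e-12) + (-1.45519e-11) + (5.82077e-11) + (-2.32831e-10) + (9.31323e-10) + (-3.72529e-09) + (1.49012e-08) + (-5.96046e-08) + (2.38419e-07) + (3.8147e-06)
= 4.005432129e-06
Rounded to 6 significant figures: 4.00543e-06

4.00543e-06


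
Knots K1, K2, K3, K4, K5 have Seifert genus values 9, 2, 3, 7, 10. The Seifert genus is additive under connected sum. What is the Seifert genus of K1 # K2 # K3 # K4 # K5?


The Seifert genus is additive under connected sum.
Seifert genus(K1 # K2 # K3 # K4 # K5) = (9) + (2) + (3) + (7) + (10)
= 31

31


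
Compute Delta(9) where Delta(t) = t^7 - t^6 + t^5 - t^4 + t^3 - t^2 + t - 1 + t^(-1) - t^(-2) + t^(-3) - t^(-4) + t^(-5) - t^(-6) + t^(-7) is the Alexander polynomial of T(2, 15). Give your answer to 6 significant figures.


Substituting t = 9 into Delta(t) = t^7 - t^6 + t^5 - t^4 + t^3 - t^2 + t - 1 + t^(-1) - t^(-2) + t^(-3) - t^(-4) + t^(-5) - t^(-6) + t^(-7):
Term values: (4782969) + (-531441) + (59049) + (-6561) + (729) + (-81) + (9) + (-1) + (0.111111) + (-0.0123457) + (0.00137174) + (-0.000152416) + (1.69351e-05) + (-1.88168e-06) + (2.09075e-07)
Sum = 4304672.1
Rounded to 6 significant figures: 4.30467e+06

4.30467e+06


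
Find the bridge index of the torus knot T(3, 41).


The bridge number of T(p,q) is min(p,q).
min(3, 41) = 3

3


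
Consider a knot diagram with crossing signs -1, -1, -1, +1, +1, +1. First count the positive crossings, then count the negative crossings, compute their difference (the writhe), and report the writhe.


Step 1: Count positive crossings (+1).
Positive crossings: 3
Step 2: Count negative crossings (-1).
Negative crossings: 3
Step 3: Writhe = (positive) - (negative)
w = 3 - 3 = 0
Step 4: |w| = 0, and w is zero

0


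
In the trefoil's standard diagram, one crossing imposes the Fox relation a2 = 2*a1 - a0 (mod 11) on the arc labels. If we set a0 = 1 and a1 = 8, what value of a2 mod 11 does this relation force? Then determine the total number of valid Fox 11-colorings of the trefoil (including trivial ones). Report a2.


Step 1: Apply the given crossing relation 2*a1 - a0 - a2 = 0 (mod 11).
  a2 = 2*a1 - a0 mod 11
  a2 = 2*8 - 1 mod 11
  a2 = 16 - 1 mod 11
  a2 = 15 mod 11 = 4
Step 2: The trefoil has determinant 3.
  Number of Fox p-colorings (p prime) is p^2 if p = 3, else p.
  Since 11 does not divide 3, only trivial (constant) colorings exist.
  (So the trial a0 = 1, a1 = 8 with a0 != a1 does NOT extend to a valid coloring of the whole trefoil: the other two crossing relations require 3*(a1 - a0) = 0 (mod 11), which fails.)
  Total colorings = 11
Step 3: a2 = 4, total Fox 11-colorings = 11

4


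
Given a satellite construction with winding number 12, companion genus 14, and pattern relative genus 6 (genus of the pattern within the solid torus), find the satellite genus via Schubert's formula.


Schubert: g(satellite) = g_rel(pattern) + |winding| * g(companion),
where g_rel(pattern) is the genus of the pattern relative to the solid torus.
= 6 + 12 * 14
= 6 + 168 = 174

174


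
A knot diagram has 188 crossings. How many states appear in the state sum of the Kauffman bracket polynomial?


Each crossing contributes 2 choices (A-smoothing or B-smoothing).
Total states = 2^188 = 392318858461667547739736838950479151006397215279002157056

392318858461667547739736838950479151006397215279002157056


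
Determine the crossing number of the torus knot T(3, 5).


For a torus knot T(p, q) with gcd(p,q)=1,
the crossing number is min(p*(q-1), q*(p-1)).
p*(q-1) = 3*4 = 12
q*(p-1) = 5*2 = 10
min(12, 10) = 10

10


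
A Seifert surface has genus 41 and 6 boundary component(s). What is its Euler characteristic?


chi = 2 - 2g - b
= 2 - 2*41 - 6
= 2 - 82 - 6 = -86

-86


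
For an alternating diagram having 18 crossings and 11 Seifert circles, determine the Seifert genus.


For alternating knots, g = (c - s + 1)/2.
= (18 - 11 + 1)/2
= 8/2 = 4

4


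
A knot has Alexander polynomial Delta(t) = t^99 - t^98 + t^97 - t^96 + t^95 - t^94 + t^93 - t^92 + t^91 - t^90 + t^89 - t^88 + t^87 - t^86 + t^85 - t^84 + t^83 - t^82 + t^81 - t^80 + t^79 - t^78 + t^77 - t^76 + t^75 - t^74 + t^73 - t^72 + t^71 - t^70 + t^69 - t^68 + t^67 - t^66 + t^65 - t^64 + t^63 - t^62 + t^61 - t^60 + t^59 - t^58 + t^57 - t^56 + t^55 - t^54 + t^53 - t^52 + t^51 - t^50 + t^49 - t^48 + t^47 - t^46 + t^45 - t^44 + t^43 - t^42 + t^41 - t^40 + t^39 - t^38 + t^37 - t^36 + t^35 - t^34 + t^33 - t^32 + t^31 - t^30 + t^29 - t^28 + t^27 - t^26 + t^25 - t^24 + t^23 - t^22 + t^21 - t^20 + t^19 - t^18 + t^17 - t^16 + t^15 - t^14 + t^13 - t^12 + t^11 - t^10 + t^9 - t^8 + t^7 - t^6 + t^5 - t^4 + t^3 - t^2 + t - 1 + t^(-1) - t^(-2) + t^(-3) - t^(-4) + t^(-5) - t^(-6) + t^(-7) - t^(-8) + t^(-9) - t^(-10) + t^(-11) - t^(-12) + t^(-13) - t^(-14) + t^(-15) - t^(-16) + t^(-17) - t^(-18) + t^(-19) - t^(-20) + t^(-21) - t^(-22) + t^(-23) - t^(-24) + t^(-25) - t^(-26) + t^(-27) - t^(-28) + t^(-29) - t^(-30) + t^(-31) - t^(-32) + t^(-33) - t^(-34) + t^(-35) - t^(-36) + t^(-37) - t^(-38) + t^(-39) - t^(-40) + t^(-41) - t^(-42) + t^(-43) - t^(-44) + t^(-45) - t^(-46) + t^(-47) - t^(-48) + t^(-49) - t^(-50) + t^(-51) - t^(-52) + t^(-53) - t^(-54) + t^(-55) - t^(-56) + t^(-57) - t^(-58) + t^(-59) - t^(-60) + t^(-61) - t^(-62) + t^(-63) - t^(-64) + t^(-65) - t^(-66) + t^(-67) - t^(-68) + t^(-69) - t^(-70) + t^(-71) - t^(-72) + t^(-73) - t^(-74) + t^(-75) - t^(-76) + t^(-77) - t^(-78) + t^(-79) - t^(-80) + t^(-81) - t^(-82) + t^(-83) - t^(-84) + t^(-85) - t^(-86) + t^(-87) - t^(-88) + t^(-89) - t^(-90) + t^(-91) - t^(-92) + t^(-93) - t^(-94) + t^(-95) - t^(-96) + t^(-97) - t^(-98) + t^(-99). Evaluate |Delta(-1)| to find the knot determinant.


Step 1: The polynomial has 199 terms with alternating signs, exponents from 99 down to -99.
Step 2: Substitute t = -1. The i-th term has coefficient (-1)^i and exponent (m-i),
  so its value is (-1)^i * (-1)^(m-i) = (-1)^m = -1 for every i.
Step 3: All 199 terms equal -1, so Delta(-1) = 199 * (-1) = -199
Step 4: |Delta(-1)| = 199

199
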